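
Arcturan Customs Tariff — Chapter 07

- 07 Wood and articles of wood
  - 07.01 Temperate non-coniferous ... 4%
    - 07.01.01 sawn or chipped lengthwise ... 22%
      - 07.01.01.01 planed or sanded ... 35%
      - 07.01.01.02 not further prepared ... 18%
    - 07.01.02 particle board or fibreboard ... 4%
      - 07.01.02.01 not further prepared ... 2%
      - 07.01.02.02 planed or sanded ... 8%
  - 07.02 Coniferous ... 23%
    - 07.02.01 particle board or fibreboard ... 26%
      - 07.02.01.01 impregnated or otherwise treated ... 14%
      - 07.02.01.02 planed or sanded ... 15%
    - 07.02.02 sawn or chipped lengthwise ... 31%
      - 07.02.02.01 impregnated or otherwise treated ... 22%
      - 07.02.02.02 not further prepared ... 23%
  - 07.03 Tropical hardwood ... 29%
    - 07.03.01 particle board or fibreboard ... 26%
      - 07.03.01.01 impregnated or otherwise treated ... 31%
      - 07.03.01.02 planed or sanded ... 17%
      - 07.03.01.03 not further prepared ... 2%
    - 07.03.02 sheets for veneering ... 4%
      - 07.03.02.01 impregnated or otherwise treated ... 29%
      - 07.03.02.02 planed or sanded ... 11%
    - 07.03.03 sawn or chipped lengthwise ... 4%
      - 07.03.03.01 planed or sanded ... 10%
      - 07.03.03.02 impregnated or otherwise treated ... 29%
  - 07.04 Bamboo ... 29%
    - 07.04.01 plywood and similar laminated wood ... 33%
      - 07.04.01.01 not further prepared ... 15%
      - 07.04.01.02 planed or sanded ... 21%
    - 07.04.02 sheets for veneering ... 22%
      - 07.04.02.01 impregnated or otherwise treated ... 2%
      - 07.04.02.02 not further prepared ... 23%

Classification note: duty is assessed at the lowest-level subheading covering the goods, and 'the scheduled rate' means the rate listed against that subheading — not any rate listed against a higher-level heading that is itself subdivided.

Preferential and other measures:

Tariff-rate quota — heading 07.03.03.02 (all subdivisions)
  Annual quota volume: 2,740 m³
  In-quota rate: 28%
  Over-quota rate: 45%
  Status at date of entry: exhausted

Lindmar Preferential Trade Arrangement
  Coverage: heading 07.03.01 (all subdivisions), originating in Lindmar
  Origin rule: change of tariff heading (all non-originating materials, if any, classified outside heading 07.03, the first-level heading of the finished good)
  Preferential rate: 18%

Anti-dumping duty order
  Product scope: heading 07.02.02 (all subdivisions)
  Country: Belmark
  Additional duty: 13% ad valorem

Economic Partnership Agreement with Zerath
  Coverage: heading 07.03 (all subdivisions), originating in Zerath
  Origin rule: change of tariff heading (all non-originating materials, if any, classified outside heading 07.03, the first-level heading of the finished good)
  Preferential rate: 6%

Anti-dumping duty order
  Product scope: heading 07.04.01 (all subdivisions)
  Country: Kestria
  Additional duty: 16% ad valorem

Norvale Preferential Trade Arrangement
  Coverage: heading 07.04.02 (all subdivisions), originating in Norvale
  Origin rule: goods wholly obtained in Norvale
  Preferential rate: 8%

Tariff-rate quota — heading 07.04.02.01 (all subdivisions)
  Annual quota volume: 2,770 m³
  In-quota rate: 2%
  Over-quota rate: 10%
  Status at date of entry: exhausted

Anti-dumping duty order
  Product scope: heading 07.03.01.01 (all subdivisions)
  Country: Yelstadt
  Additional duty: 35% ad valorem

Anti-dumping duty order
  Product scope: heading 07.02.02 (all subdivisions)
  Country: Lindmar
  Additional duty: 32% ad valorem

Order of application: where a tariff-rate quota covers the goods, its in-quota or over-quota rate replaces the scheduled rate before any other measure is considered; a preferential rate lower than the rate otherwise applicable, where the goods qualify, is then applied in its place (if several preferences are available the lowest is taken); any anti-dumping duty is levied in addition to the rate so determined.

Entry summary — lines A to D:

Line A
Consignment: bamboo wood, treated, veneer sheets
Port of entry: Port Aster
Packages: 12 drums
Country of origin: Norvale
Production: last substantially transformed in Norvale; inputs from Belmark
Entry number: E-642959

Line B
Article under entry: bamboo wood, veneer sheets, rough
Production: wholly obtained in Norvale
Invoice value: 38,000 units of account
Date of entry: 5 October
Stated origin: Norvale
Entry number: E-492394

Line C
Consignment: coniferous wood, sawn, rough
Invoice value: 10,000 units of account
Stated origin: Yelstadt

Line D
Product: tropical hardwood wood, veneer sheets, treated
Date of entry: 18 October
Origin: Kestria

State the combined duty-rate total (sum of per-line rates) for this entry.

70%

Line A: bamboo → 07.04; veneer sheets → 07.04.02; treated → 07.04.02.01. Scheduled 2%. quota on 07.04.02.01 exhausted → over-quota 10%; Norvale agreement on 07.04.02: not wholly obtained. → 10%.
Line B: bamboo → 07.04; veneer sheets → 07.04.02; rough → 07.04.02.02. Scheduled 23%. Norvale agreement on 07.04.02: wholly obtained → 8% available; preferential 8%. → 8%.
Line C: coniferous → 07.02; sawn → 07.02.02; rough → 07.02.02.02. Scheduled 23%. No special measure applies. → 23%.
Line D: tropical hardwood → 07.03; veneer sheets → 07.03.02; treated → 07.03.02.01. Scheduled 29%. No special measure applies. → 29%.
Sum: 10% + 8% + 23% + 29% = 70%.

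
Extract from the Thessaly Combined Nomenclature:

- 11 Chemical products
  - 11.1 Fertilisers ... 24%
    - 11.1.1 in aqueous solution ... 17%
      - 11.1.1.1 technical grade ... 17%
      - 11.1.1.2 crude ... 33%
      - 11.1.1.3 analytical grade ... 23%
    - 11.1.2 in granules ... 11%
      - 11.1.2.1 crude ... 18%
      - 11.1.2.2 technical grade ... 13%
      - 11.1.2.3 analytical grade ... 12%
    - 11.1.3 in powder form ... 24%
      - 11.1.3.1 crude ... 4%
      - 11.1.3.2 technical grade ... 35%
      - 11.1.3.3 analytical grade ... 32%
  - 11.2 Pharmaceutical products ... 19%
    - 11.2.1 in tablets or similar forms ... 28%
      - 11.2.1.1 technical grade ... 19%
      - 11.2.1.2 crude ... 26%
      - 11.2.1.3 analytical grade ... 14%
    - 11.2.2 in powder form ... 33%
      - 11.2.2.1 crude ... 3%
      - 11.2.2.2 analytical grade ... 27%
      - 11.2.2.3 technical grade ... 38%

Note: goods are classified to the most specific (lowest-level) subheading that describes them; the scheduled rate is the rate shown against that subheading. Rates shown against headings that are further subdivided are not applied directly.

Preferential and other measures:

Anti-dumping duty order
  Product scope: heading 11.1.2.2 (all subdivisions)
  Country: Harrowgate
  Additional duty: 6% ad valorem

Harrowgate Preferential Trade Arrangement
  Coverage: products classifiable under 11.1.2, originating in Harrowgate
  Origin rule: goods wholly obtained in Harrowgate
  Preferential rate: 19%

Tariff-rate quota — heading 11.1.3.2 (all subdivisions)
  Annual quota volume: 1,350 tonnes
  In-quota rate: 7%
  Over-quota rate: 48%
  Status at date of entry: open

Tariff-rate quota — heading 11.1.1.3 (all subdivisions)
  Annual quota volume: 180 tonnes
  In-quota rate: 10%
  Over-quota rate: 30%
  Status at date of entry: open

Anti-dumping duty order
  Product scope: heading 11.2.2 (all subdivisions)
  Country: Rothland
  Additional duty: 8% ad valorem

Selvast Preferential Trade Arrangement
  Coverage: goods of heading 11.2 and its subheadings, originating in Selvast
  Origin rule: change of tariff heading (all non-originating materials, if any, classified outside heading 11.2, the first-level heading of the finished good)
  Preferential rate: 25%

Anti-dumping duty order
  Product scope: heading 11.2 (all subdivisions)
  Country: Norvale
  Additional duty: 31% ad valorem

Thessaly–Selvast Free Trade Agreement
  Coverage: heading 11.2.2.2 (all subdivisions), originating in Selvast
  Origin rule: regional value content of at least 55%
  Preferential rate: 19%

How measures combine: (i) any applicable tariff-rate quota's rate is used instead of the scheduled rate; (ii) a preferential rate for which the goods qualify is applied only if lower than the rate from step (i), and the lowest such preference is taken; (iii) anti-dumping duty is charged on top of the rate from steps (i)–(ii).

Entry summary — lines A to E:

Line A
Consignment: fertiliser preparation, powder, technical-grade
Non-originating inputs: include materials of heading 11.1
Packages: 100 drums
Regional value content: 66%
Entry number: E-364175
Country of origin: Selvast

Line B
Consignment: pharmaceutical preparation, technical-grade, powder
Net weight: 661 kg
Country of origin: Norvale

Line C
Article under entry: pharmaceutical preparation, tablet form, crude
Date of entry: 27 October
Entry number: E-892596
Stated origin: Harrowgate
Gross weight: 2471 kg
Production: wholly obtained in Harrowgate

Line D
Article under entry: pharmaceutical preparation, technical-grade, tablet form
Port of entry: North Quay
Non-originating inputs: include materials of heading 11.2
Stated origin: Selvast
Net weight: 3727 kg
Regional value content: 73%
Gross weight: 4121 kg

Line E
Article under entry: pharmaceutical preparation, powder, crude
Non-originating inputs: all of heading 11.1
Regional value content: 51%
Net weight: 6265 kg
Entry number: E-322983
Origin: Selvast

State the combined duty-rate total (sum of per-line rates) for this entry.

Line A: fertiliser → 11.1; powder → 11.1.3; technical-grade → 11.1.3.2. Scheduled 35%. quota on 11.1.3.2 open → in-quota 7%; Selvast agreement on 11.2: 11.1.3.2 not covered; Selvast agreement on 11.2.2.2: 11.1.3.2 not covered. → 7%.
Line B: pharmaceutical → 11.2; powder → 11.2.2; technical-grade → 11.2.2.3. Scheduled 38%. anti-dumping (Norvale, 11.2): +31%; total 38% + 31% = 69%. → 69%.
Line C: pharmaceutical → 11.2; tablet form → 11.2.1; crude → 11.2.1.2. Scheduled 26%. Harrowgate agreement on 11.1.2: 11.2.1.2 not covered. → 26%.
Line D: pharmaceutical → 11.2; tablet form → 11.2.1; technical-grade → 11.2.1.1. Scheduled 19%. Selvast agreement on 11.2: CTH not met; Selvast agreement on 11.2.2.2: 11.2.1.1 not covered. → 19%.
Line E: pharmaceutical → 11.2; powder → 11.2.2; crude → 11.2.2.1. Scheduled 3%. Selvast agreement on 11.2: CTH met → 25% available; Selvast agreement on 11.2.2.2: 11.2.2.1 not covered; preference 25% not lower than 3% → no reduction. → 3%.
Sum: 7% + 69% + 26% + 19% + 3% = 124%.

124%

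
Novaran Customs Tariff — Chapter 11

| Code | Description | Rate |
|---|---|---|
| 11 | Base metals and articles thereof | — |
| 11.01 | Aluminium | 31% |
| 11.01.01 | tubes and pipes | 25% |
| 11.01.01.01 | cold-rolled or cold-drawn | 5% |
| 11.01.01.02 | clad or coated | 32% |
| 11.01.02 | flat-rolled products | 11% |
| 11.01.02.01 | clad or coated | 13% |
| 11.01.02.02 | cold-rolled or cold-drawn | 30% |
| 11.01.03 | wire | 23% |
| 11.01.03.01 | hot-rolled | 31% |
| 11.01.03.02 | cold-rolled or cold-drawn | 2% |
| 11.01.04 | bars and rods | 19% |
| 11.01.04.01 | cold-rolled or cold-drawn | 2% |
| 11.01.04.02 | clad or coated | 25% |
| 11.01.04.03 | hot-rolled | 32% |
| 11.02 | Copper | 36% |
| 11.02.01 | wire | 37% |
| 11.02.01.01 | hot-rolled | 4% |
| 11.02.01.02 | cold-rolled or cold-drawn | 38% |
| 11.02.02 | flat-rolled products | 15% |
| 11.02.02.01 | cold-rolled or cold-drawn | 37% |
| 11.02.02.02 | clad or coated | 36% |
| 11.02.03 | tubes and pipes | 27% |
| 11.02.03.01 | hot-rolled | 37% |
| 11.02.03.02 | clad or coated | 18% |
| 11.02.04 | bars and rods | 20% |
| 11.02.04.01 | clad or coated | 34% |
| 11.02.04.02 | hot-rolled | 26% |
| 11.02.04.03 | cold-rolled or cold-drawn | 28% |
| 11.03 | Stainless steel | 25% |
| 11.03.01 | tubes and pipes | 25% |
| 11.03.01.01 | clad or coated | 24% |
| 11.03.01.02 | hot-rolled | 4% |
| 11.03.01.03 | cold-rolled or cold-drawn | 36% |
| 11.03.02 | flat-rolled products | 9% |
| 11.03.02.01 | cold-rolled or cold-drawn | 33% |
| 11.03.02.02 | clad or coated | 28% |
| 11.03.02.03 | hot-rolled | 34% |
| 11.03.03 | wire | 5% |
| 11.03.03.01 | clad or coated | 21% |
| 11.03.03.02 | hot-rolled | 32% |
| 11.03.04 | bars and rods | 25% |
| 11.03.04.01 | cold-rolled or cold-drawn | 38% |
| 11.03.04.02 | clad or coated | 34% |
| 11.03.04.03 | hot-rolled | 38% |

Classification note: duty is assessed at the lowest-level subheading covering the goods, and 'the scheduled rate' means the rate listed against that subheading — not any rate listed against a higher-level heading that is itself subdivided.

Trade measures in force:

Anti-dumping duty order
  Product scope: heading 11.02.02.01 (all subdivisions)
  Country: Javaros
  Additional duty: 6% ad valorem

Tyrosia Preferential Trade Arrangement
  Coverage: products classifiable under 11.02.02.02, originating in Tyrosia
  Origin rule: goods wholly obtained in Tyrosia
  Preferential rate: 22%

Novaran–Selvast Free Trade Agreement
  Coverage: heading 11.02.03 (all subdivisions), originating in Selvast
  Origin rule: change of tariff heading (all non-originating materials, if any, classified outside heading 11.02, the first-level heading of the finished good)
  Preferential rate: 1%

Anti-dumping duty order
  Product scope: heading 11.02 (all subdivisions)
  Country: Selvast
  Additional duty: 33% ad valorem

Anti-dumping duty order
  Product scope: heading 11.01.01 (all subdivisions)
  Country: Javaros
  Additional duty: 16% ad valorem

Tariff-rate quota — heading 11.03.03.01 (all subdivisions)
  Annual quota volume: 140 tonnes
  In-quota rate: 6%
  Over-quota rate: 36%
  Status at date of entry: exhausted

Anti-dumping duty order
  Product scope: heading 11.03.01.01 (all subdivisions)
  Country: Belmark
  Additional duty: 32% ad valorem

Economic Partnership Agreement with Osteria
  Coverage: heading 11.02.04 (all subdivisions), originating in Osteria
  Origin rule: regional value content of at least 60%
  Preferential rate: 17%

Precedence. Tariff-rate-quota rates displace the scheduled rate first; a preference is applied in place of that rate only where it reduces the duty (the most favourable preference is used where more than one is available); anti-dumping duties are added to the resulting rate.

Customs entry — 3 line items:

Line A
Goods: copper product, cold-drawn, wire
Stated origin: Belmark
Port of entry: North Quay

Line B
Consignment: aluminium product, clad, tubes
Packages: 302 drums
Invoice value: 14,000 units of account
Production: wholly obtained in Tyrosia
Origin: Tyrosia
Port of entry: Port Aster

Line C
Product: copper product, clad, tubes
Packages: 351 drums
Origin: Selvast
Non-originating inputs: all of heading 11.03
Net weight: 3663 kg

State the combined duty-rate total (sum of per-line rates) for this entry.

Line A: copper → 11.02; wire → 11.02.01; cold-drawn → 11.02.01.02. Scheduled 38%. No special measure applies. → 38%.
Line B: aluminium → 11.01; tubes → 11.01.01; clad → 11.01.01.02. Scheduled 32%. Tyrosia agreement on 11.02.02.02: 11.01.01.02 not covered. → 32%.
Line C: copper → 11.02; tubes → 11.02.03; clad → 11.02.03.02. Scheduled 18%. Selvast agreement on 11.02.03: CTH met → 1% available; preferential 1%; anti-dumping (Selvast, 11.02): +33%; total 1% + 33% = 34%. → 34%.
Sum: 38% + 32% + 34% = 104%.

104%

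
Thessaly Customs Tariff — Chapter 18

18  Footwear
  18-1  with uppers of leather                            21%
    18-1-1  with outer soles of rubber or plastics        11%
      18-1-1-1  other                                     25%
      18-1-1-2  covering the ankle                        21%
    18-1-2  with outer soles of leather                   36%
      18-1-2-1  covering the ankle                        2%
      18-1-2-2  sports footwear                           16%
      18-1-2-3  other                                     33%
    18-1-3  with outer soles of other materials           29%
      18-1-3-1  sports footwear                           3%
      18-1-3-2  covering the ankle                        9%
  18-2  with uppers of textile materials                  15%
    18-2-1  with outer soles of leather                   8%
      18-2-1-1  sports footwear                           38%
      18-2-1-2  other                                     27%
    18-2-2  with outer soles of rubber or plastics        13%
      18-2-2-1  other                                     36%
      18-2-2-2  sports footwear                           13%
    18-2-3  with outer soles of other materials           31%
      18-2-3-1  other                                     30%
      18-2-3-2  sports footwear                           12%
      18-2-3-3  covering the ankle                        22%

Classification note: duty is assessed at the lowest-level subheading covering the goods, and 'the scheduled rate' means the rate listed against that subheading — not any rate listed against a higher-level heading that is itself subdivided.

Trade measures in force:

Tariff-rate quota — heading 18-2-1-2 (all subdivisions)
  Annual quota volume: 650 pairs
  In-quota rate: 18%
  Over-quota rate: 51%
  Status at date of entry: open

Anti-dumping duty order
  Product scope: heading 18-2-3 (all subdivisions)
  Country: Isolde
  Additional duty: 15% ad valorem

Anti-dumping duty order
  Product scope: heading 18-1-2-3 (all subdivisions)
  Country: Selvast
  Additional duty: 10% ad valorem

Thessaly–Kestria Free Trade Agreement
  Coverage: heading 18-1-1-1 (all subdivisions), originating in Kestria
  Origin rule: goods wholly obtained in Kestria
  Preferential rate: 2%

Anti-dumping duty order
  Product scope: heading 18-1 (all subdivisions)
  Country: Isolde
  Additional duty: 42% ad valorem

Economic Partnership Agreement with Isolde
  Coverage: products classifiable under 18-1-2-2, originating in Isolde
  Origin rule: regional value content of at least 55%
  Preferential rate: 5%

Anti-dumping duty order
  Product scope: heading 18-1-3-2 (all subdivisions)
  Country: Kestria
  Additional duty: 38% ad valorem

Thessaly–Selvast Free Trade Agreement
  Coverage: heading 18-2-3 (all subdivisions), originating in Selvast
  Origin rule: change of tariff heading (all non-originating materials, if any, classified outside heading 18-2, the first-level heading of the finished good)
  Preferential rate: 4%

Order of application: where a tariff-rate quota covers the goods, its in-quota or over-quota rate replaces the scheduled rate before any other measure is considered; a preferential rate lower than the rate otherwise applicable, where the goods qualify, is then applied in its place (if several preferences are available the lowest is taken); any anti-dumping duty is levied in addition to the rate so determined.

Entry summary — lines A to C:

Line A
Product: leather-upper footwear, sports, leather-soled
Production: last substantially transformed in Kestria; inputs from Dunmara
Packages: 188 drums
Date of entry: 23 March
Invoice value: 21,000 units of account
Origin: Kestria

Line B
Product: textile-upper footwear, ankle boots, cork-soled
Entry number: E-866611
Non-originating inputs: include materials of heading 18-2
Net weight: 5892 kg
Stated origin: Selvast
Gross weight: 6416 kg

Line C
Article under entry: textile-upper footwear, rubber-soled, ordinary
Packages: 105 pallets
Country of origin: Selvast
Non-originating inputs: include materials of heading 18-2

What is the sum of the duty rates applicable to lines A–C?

74%

Line A: leather-upper → 18-1; leather-soled → 18-1-2; sports → 18-1-2-2. Scheduled 16%. Kestria agreement on 18-1-1-1: 18-1-2-2 not covered. → 16%.
Line B: textile-upper → 18-2; cork-soled → 18-2-3; ankle boots → 18-2-3-3. Scheduled 22%. Selvast agreement on 18-2-3: CTH not met. → 22%.
Line C: textile-upper → 18-2; rubber-soled → 18-2-2; ordinary → 18-2-2-1. Scheduled 36%. Selvast agreement on 18-2-3: 18-2-2-1 not covered. → 36%.
Sum: 16% + 22% + 36% = 74%.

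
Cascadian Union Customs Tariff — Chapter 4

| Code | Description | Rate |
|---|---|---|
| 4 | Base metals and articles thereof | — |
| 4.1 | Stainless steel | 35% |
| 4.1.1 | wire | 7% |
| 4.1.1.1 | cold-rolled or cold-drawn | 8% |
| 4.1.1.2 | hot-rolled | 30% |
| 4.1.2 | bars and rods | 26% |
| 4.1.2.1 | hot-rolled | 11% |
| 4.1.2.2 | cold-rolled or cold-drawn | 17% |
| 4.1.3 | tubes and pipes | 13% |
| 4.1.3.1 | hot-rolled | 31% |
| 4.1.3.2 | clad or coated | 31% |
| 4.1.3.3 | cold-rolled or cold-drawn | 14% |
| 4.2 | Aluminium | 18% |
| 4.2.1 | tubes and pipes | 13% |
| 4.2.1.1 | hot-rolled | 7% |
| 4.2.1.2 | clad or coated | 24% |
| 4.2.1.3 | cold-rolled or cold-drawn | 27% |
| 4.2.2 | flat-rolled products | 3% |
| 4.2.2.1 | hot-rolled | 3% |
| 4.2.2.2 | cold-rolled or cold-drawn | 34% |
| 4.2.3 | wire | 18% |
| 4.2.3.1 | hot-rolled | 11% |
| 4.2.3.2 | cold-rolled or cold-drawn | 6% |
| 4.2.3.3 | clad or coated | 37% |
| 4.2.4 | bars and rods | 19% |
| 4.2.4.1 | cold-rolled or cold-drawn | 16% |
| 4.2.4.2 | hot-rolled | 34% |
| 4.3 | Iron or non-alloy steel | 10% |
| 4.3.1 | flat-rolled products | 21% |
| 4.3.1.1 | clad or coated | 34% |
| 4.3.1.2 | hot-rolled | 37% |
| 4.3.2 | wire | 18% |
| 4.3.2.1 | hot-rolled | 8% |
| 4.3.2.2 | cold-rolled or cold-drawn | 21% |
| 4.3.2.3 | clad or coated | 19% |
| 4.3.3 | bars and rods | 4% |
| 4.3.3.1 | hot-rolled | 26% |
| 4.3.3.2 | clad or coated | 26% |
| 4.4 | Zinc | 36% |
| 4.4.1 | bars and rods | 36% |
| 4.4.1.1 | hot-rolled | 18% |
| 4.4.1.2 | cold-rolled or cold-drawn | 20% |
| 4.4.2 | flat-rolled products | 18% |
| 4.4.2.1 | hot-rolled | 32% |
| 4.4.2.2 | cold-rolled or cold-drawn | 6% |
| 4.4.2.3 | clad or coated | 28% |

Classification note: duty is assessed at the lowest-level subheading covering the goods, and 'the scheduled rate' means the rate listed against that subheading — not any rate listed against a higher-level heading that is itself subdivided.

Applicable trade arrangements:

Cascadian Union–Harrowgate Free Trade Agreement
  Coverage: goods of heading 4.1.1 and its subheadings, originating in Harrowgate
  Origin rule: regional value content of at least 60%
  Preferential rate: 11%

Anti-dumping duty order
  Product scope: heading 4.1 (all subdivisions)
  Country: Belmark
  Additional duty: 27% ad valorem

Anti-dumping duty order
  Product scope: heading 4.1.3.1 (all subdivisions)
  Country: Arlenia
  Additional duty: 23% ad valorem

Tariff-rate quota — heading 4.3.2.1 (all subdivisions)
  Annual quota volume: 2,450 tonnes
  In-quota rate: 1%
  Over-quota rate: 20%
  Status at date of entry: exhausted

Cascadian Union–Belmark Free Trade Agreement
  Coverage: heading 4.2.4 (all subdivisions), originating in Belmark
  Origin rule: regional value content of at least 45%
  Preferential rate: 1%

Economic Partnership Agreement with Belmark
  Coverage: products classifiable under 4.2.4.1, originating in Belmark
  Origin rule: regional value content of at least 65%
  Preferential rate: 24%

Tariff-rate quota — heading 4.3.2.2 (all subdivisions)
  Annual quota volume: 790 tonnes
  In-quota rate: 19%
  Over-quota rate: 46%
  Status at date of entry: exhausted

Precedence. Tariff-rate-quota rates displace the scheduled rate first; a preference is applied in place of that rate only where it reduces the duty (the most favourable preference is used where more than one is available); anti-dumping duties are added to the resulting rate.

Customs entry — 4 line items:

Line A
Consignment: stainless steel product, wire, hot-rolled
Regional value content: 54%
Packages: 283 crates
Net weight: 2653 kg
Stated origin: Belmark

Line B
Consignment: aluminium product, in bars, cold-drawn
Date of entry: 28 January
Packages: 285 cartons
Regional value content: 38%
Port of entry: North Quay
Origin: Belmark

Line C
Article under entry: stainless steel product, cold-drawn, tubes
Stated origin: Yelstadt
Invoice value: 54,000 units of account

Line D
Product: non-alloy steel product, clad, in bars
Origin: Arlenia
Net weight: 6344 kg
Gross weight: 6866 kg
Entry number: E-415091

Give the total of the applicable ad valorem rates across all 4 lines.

Line A: stainless steel → 4.1; wire → 4.1.1; hot-rolled → 4.1.1.2. Scheduled 30%. Belmark agreement on 4.2.4: 4.1.1.2 not covered; Belmark agreement on 4.2.4.1: 4.1.1.2 not covered; anti-dumping (Belmark, 4.1): +27%; total 30% + 27% = 57%. → 57%.
Line B: aluminium → 4.2; in bars → 4.2.4; cold-drawn → 4.2.4.1. Scheduled 16%. Belmark agreement on 4.2.4: RVC < 45%; Belmark agreement on 4.2.4.1: RVC < 65%. → 16%.
Line C: stainless steel → 4.1; tubes → 4.1.3; cold-drawn → 4.1.3.3. Scheduled 14%. No special measure applies. → 14%.
Line D: non-alloy steel → 4.3; in bars → 4.3.3; clad → 4.3.3.2. Scheduled 26%. No special measure applies. → 26%.
Sum: 57% + 16% + 14% + 26% = 113%.

113%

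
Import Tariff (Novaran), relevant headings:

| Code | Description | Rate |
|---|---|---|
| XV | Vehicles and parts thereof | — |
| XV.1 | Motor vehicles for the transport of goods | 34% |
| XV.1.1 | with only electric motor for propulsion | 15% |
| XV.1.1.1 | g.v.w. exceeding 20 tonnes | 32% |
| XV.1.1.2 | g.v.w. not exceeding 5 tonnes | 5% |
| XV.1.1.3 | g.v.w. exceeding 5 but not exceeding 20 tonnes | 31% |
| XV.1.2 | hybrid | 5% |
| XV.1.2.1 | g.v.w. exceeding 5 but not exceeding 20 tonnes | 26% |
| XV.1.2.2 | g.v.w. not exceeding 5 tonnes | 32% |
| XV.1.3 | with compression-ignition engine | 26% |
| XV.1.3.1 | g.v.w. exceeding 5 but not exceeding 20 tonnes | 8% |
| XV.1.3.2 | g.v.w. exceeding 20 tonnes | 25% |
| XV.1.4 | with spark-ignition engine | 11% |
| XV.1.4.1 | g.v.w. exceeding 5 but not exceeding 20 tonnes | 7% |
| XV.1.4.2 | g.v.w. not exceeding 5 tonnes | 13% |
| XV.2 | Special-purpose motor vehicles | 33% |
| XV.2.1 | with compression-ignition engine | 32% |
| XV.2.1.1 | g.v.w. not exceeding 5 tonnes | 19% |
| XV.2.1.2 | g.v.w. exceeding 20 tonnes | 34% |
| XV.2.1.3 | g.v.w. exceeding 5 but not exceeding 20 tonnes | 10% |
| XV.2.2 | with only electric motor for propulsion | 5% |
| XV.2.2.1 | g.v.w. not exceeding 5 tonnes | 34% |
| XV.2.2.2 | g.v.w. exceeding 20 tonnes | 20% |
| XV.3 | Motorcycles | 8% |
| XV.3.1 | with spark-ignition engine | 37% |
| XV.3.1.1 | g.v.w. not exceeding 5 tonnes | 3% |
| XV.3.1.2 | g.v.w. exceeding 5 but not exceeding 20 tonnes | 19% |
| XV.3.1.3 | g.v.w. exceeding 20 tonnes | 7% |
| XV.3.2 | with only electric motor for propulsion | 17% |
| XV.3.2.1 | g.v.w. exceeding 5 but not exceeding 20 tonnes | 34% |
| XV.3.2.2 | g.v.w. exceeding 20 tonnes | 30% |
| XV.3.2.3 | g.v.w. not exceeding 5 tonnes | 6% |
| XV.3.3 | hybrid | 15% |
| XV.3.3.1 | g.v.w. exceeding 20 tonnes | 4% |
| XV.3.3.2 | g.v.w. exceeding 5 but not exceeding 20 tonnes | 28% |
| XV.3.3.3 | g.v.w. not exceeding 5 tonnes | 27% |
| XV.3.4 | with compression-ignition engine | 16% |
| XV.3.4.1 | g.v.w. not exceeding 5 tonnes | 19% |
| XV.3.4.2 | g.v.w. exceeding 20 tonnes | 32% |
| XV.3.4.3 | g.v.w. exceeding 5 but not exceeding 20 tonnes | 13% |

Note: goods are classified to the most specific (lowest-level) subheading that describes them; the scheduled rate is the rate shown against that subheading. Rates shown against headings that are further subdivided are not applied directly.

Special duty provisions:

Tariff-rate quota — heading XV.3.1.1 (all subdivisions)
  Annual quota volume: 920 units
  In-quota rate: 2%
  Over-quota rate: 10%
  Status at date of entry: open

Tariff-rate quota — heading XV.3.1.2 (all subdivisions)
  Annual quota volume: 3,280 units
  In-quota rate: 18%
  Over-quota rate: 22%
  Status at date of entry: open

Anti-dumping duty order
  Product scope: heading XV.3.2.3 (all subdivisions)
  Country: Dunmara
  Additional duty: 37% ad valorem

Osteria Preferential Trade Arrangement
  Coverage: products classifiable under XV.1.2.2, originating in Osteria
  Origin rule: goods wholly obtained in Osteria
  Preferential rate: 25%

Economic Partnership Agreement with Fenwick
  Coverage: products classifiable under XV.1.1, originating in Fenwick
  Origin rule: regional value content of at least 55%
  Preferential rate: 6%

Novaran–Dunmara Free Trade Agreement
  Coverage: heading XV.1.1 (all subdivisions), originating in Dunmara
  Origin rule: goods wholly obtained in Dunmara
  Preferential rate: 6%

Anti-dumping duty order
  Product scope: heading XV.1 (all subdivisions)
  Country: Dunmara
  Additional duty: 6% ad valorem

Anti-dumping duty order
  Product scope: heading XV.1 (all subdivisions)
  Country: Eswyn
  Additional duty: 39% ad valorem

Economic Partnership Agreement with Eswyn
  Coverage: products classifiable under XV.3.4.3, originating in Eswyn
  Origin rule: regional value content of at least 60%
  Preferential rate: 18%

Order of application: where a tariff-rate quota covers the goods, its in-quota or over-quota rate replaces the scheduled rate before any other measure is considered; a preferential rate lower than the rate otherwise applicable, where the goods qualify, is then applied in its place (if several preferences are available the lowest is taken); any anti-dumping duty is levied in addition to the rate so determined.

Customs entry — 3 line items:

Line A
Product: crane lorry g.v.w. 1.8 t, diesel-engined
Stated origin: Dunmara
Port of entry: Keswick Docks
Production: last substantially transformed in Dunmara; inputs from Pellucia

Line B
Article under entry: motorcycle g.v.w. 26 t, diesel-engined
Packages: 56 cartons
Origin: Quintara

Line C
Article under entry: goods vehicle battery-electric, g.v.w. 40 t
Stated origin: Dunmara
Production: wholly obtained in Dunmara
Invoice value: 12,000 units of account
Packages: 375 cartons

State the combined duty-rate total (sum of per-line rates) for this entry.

Line A: crane lorry → XV.2; diesel-engined → XV.2.1; g.v.w. 1.8 t → XV.2.1.1. Scheduled 19%. Dunmara agreement on XV.1.1: XV.2.1.1 not covered. → 19%.
Line B: motorcycle → XV.3; diesel-engined → XV.3.4; g.v.w. 26 t → XV.3.4.2. Scheduled 32%. No special measure applies. → 32%.
Line C: goods vehicle → XV.1; battery-electric → XV.1.1; g.v.w. 40 t → XV.1.1.1. Scheduled 32%. Dunmara agreement on XV.1.1: wholly obtained → 6% available; preferential 6%; anti-dumping (Dunmara, XV.1): +6%; total 6% + 6% = 12%. → 12%.
Sum: 19% + 32% + 12% = 63%.

63%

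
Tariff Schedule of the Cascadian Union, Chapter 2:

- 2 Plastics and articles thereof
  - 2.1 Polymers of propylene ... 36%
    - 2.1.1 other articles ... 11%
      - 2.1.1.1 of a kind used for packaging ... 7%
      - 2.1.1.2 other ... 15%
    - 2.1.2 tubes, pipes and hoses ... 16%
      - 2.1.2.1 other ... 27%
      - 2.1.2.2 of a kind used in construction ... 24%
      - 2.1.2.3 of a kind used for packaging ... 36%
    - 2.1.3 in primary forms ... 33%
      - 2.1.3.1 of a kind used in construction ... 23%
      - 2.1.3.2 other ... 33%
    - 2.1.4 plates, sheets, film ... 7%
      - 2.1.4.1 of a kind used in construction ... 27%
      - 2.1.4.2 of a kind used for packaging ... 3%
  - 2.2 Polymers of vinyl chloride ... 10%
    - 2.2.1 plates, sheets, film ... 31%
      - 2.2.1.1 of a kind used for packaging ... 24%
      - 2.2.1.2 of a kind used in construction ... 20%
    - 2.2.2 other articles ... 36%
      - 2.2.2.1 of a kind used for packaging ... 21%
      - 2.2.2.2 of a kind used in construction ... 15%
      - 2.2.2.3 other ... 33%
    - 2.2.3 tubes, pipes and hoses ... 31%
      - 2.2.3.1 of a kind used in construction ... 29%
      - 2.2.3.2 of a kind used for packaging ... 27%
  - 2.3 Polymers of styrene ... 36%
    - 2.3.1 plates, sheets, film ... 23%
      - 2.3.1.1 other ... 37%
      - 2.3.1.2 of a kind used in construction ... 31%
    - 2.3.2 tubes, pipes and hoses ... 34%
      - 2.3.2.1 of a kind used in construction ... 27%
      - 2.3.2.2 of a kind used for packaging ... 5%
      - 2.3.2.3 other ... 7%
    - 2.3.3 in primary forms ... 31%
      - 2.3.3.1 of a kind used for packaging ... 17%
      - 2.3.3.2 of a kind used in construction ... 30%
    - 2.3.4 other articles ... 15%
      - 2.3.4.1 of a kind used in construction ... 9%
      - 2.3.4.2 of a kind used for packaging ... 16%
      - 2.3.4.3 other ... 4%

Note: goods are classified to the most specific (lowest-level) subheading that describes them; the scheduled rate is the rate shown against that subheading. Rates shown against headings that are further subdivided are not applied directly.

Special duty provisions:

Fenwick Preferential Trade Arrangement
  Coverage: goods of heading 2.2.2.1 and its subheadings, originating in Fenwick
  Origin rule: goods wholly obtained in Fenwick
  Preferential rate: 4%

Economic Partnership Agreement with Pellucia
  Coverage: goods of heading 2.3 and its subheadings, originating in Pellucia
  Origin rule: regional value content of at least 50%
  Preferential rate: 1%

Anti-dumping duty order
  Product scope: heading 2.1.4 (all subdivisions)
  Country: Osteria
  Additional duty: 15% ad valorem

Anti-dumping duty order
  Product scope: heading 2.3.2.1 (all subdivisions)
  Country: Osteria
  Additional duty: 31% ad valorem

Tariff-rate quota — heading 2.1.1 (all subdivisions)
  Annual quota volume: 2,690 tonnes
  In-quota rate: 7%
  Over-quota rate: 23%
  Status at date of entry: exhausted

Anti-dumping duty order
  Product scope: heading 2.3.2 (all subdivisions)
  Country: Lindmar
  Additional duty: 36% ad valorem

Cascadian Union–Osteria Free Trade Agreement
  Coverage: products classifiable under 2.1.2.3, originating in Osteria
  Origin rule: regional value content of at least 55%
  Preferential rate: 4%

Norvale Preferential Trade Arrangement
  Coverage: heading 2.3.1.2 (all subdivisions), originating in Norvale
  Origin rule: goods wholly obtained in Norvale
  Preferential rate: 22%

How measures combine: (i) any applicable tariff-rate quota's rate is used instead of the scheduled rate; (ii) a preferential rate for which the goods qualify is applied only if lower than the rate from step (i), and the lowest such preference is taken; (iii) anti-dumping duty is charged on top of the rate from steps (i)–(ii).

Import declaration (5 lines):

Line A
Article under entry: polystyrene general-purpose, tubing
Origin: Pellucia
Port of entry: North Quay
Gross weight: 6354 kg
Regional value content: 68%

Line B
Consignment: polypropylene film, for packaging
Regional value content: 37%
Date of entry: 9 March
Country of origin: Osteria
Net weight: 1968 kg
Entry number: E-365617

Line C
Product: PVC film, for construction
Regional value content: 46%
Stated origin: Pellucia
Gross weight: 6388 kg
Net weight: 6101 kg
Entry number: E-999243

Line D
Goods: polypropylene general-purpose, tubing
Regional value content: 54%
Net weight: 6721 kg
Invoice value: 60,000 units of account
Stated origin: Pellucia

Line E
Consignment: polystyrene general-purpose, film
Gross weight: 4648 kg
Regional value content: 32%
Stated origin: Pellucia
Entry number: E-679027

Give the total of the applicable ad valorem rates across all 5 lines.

103%

Line A: polystyrene → 2.3; tubing → 2.3.2; general-purpose → 2.3.2.3. Scheduled 7%. Pellucia agreement on 2.3: RVC ≥ 50% → 1% available; preferential 1%. → 1%.
Line B: polypropylene → 2.1; film → 2.1.4; for packaging → 2.1.4.2. Scheduled 3%. Osteria agreement on 2.1.2.3: 2.1.4.2 not covered; anti-dumping (Osteria, 2.1.4): +15%; total 3% + 15% = 18%. → 18%.
Line C: PVC → 2.2; film → 2.2.1; for construction → 2.2.1.2. Scheduled 20%. Pellucia agreement on 2.3: 2.2.1.2 not covered. → 20%.
Line D: polypropylene → 2.1; tubing → 2.1.2; general-purpose → 2.1.2.1. Scheduled 27%. Pellucia agreement on 2.3: 2.1.2.1 not covered. → 27%.
Line E: polystyrene → 2.3; film → 2.3.1; general-purpose → 2.3.1.1. Scheduled 37%. Pellucia agreement on 2.3: RVC < 50%. → 37%.
Sum: 1% + 18% + 20% + 27% + 37% = 103%.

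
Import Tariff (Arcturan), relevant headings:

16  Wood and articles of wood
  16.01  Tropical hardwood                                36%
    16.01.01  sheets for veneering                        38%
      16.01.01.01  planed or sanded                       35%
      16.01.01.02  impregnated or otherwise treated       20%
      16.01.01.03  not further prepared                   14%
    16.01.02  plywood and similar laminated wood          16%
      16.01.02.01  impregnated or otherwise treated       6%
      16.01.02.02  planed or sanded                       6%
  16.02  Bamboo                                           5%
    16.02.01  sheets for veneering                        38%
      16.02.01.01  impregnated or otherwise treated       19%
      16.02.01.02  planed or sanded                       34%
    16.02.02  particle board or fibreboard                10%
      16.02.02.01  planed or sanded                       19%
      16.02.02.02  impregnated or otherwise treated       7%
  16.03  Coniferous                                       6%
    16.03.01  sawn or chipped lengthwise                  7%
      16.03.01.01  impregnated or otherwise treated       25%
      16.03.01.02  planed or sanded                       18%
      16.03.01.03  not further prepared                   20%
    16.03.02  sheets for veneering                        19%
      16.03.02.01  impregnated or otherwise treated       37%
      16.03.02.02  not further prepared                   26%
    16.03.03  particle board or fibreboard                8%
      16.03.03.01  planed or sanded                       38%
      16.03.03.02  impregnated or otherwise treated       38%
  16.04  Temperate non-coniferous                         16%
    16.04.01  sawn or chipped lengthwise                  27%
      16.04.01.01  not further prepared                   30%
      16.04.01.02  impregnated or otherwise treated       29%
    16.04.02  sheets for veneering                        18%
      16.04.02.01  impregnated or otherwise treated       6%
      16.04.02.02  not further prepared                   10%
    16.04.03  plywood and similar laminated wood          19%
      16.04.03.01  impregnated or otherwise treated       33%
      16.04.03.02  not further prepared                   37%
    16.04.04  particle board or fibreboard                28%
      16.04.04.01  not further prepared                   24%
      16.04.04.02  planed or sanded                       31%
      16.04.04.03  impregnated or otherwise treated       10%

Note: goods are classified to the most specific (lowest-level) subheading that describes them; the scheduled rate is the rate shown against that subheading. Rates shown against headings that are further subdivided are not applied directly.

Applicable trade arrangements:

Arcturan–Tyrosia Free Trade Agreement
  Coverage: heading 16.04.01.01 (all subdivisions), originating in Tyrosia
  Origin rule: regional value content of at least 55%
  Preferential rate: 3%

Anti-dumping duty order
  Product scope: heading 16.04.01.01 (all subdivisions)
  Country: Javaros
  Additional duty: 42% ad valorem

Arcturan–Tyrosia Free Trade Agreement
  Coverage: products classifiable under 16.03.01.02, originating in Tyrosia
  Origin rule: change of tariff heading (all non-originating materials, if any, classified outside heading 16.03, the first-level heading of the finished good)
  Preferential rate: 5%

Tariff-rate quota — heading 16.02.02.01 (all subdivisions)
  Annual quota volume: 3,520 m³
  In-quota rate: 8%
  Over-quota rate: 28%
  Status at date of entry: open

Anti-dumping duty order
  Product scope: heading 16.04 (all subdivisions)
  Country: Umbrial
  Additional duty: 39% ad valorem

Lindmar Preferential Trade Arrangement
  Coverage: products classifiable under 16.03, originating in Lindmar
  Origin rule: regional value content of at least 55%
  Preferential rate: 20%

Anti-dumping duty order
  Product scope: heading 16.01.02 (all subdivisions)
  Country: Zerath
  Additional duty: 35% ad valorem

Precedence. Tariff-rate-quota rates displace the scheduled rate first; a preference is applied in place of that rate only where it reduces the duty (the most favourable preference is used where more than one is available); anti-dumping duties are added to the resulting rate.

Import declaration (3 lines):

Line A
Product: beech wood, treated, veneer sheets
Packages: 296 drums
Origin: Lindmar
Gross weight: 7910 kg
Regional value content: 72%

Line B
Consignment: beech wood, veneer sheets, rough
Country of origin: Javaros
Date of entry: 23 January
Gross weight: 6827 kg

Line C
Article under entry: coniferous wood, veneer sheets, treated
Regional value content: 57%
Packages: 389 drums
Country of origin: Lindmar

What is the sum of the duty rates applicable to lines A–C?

Line A: beech → 16.04; veneer sheets → 16.04.02; treated → 16.04.02.01. Scheduled 6%. Lindmar agreement on 16.03: 16.04.02.01 not covered. → 6%.
Line B: beech → 16.04; veneer sheets → 16.04.02; rough → 16.04.02.02. Scheduled 10%. No special measure applies. → 10%.
Line C: coniferous → 16.03; veneer sheets → 16.03.02; treated → 16.03.02.01. Scheduled 37%. Lindmar agreement on 16.03: RVC ≥ 55% → 20% available; preferential 20%. → 20%.
Sum: 6% + 10% + 20% = 36%.

36%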